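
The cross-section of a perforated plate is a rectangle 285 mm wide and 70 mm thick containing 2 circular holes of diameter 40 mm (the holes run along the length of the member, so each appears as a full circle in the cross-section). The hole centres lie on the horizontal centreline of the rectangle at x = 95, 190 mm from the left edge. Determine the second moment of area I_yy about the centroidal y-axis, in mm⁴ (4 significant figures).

Decompose the section into non-overlapping parts with the origin at the bottom-left of its bounding rectangle.
Plate: 285 × 70, A = 19 950 mm², x = 142.5 mm, Ī = 135 036 563 mm⁴.
Hole 1 (subtracted): ⌀40, A = 1256.64 mm², x = 95 mm, Ī = 125 664 mm⁴.
Hole 2 (subtracted): ⌀40, A = 1256.64 mm², x = 190 mm, Ī = 125 664 mm⁴.
By symmetry the centroid is at mid-width, x̄ = 142.5 mm.
Transfer each piece to the centroidal y-axis using Ī + A·d² with d = x − 142.5:
  plate: d = 0 mm → contributes +135 036 563 mm⁴
  hole 1: d = -47.5 mm → contributes −2 960 951 mm⁴
  hole 2: d = 47.5 mm → contributes −2 960 951 mm⁴
Total I = 129 114 660 mm⁴.

I_yy ≈ 1.291 × 10⁸ mm⁴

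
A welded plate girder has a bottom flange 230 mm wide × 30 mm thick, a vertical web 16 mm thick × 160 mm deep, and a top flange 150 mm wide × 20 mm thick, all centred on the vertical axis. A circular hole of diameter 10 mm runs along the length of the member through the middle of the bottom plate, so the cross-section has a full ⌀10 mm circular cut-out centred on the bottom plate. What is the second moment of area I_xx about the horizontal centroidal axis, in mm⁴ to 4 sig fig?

I_xx ≈ 8.040 × 10⁷ mm⁴

Break the section into simple shapes (no overlaps), measuring from the bottom-left corner of the bounding box.
Bottom plate: 230 × 30, A = 6 900 mm², y = 15 mm, Ī = 517 500 mm⁴.
Web plate: 16 × 160, A = 2 560 mm², y = 110 mm, Ī = 5 461 333 mm⁴.
Top plate: 150 × 20, A = 3 000 mm², y = 200 mm, Ī = 100 000 mm⁴.
Hole (subtracted): ⌀10, A = 78.5398 mm², y = 15 mm, Ī = 490.874 mm⁴.
Centroid: ȳ = ΣA·y / ΣA = 79.4674 mm.
Transfer each piece to the horizontal centroidal axis using Ī + A·d² with d = y − 79.4674:
  bottom plate: d = -64.4674 mm → contributes +29 194 176 mm⁴
  web plate: d = 30.5326 mm → contributes +7 847 874 mm⁴
  top plate: d = 120.533 mm → contributes +43 684 355 mm⁴
  hole: d = -64.4674 mm → contributes −326 905 mm⁴
Total I = 80 399 499 mm⁴.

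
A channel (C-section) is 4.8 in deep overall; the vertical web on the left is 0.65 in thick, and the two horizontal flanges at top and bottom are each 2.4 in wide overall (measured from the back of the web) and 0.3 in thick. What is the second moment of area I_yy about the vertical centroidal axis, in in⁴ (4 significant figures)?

I_yy ≈ 1.509 in⁴

Treat the section as a set of non-overlapping primitives; coordinates are from the bounding-box lower-left.
Web: 0.65 × 4.8, A = 3.12 in², x = 0.325 in, Ī = 0.10985 in⁴.
Top flange (beyond web): 1.75 × 0.3, A = 0.525 in², x = 1.525 in, Ī = 0.133984 in⁴.
Bottom flange (beyond web): 1.75 × 0.3, A = 0.525 in², x = 1.525 in, Ī = 0.133984 in⁴.
Centroid: x̄ = ΣA·x / ΣA = 0.627158 in.
Transfer each piece to the vertical centroidal axis using Ī + A·d² with d = x − 0.627158:
  web: d = -0.302158 in → contributes +0.394705 in⁴
  top flange (beyond web): d = 0.897842 in → contributes +0.557197 in⁴
  bottom flange (beyond web): d = 0.897842 in → contributes +0.557197 in⁴
Total I = 1.5091 in⁴.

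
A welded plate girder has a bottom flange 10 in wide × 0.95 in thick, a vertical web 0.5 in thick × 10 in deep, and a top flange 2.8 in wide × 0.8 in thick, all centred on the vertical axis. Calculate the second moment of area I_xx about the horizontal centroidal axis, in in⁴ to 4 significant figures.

Break the section into simple shapes (no overlaps), measuring from the bottom-left corner of the bounding box.
Bottom plate: 10 × 0.95, A = 9.5 in², y = 0.475 in, Ī = 0.714479 in⁴.
Web plate: 0.5 × 10, A = 5 in², y = 5.95 in, Ī = 41.6667 in⁴.
Top plate: 2.8 × 0.8, A = 2.24 in², y = 11.35 in, Ī = 0.119467 in⁴.
Centroid: ȳ = ΣA·y / ΣA = 3.5655 in.
Transfer each piece to the horizontal centroidal axis using Ī + A·d² with d = y − 3.5655:
  bottom plate: d = -3.0905 in → contributes +91.4509 in⁴
  web plate: d = 2.3845 in → contributes +70.0958 in⁴
  top plate: d = 7.7845 in → contributes +135.86 in⁴
Total I = 297.407 in⁴.

I_xx ≈ 297.4 in⁴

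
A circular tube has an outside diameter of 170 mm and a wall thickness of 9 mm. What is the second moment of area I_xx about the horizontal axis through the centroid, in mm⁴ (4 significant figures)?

I_xx ≈ 1.480 × 10⁷ mm⁴

Treat the section as a set of non-overlapping primitives; coordinates are from the bounding-box lower-left.
Outer circle: ⌀170, A = 22 698 mm², y = 85 mm, Ī = 40 998 275 mm⁴.
Bore (subtracted): ⌀152, A = 18145.8 mm², y = 85 mm, Ī = 26 202 592 mm⁴.
By symmetry the centroid is at mid-height, ȳ = 85 mm.
All pieces are centred on the horizontal axis through the centroid, so I = ΣĪ (holes subtracted) = 14 795 683 mm⁴.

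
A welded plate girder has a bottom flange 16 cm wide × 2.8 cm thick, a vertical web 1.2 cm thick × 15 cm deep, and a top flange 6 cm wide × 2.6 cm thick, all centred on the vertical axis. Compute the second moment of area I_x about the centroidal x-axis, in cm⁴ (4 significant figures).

Treat the section as a set of non-overlapping primitives; coordinates are from the bounding-box lower-left.
Bottom plate: 16 × 2.8, A = 44.8 cm², y = 1.4 cm, Ī = 29.2693 cm⁴.
Web plate: 1.2 × 15, A = 18 cm², y = 10.3 cm, Ī = 337.5 cm⁴.
Top plate: 6 × 2.6, A = 15.6 cm², y = 19.1 cm, Ī = 8.788 cm⁴.
Centroid: ȳ = ΣA·y / ΣA = 6.96531 cm.
Transfer each piece to the centroidal x-axis using Ī + A·d² with d = y − 6.96531:
  bottom plate: d = -5.56531 cm → contributes +1416.84 cm⁴
  web plate: d = 3.33469 cm → contributes +537.663 cm⁴
  top plate: d = 12.1347 cm → contributes +2305.9 cm⁴
Total I = 4260.41 cm⁴.

I_x ≈ 4260 cm⁴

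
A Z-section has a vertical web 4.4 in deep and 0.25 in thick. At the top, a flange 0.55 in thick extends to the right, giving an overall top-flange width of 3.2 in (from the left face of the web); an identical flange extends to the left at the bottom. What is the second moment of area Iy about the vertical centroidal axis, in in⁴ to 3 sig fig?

Iy ≈ 10.7 in⁴

Treat the section as a set of non-overlapping primitives; coordinates are from the bounding-box lower-left.
Web: 0.25 × 4.4, A = 1.1 in², x = 3.075 in, Ī = 0.0057292 in⁴.
Top flange (beyond web): 2.95 × 0.55, A = 1.6225 in², x = 4.675 in, Ī = 1.1767 in⁴.
Bottom flange (beyond web): 2.95 × 0.55, A = 1.6225 in², x = 1.475 in, Ī = 1.1767 in⁴.
Centroid: x̄ = ΣA·x / ΣA = 3.075 in.
Transfer each piece to the vertical centroidal axis using Ī + A·d² with d = x − 3.075:
  web: d = 0 in → contributes +0.0057292 in⁴
  top flange (beyond web): d = 1.6 in → contributes +5.3303 in⁴
  bottom flange (beyond web): d = -1.6 in → contributes +5.3303 in⁴
Total I = 10.666 in⁴.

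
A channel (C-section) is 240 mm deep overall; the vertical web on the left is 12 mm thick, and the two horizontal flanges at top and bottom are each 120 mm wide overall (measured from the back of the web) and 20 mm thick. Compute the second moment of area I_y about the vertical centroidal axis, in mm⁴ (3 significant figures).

Treat the section as a set of non-overlapping primitives; coordinates are from the bounding-box lower-left.
Web: 12 × 240, A = 2 880 mm², x = 6 mm, Ī = 34 560 mm⁴.
Top flange (beyond web): 108 × 20, A = 2 160 mm², x = 66 mm, Ī = 2 099 520 mm⁴.
Bottom flange (beyond web): 108 × 20, A = 2 160 mm², x = 66 mm, Ī = 2 099 520 mm⁴.
Centroid: x̄ = ΣA·x / ΣA = 42 mm.
Transfer each piece to the vertical centroidal axis using Ī + A·d² with d = x − 42:
  web: d = -36 mm → contributes +3 767 040 mm⁴
  top flange (beyond web): d = 24 mm → contributes +3 343 680 mm⁴
  bottom flange (beyond web): d = 24 mm → contributes +3 343 680 mm⁴
Total I = 10 454 400 mm⁴.

I_y ≈ 1.05 × 10⁷ mm⁴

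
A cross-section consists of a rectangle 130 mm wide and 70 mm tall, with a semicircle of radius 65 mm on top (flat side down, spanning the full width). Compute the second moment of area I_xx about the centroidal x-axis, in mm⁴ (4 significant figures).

Split into non-overlapping primitives; take the origin at the lower-left of the bounding box.
Rectangular body: 130 × 70, A = 9 100 mm², y = 35 mm, Ī = 3 715 833 mm⁴.
Semicircular cap: semicircle r = 65, A = 6636.61 mm², y = 97.5869 mm, Ī = 1 959 230 mm⁴.
Centroid: ȳ = ΣA·y / ΣA = 61.3948 mm.
Transfer each piece to the centroidal x-axis using Ī + A·d² with d = y − 61.3948:
  rectangular body: d = -26.3948 mm → contributes +10 055 673 mm⁴
  semicircular cap: d = 36.1921 mm → contributes +10 652 298 mm⁴
Total I = 20 707 970 mm⁴.

I_xx ≈ 2.071 × 10⁷ mm⁴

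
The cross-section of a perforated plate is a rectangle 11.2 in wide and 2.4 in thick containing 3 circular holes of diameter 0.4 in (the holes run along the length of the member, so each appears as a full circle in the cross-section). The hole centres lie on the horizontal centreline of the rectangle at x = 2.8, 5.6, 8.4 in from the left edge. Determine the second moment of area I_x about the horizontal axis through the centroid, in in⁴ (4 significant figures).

Decompose the section into non-overlapping parts with the origin at the bottom-left of its bounding rectangle.
Plate: 11.2 × 2.4, A = 26.88 in², y = 1.2 in, Ī = 12.9024 in⁴.
Hole 1 (subtracted): ⌀0.4, A = 0.125664 in², y = 1.2 in, Ī = 0.00125664 in⁴.
Hole 2 (subtracted): ⌀0.4, A = 0.125664 in², y = 1.2 in, Ī = 0.00125664 in⁴.
Hole 3 (subtracted): ⌀0.4, A = 0.125664 in², y = 1.2 in, Ī = 0.00125664 in⁴.
By symmetry the centroid is at mid-height, ȳ = 1.2 in.
All pieces are centred on the horizontal axis through the centroid, so I = ΣĪ (holes subtracted) = 12.8986 in⁴.

I_x ≈ 12.90 in⁴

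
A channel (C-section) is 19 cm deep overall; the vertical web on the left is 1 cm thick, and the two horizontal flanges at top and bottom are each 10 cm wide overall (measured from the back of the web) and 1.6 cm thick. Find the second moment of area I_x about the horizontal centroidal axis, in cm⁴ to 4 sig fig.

Decompose the section into non-overlapping parts with the origin at the bottom-left of its bounding rectangle.
Web: 1 × 19, A = 19 cm², y = 9.5 cm, Ī = 571.583 cm⁴.
Top flange (beyond web): 9 × 1.6, A = 14.4 cm², y = 18.2 cm, Ī = 3.072 cm⁴.
Bottom flange (beyond web): 9 × 1.6, A = 14.4 cm², y = 0.8 cm, Ī = 3.072 cm⁴.
By symmetry the centroid is at mid-height, ȳ = 9.5 cm.
Transfer each piece to the horizontal centroidal axis using Ī + A·d² with d = y − 9.5:
  web: d = 0 cm → contributes +571.583 cm⁴
  top flange (beyond web): d = 8.7 cm → contributes +1093.01 cm⁴
  bottom flange (beyond web): d = -8.7 cm → contributes +1093.01 cm⁴
Total I = 2757.6 cm⁴.

I_x ≈ 2758 cm⁴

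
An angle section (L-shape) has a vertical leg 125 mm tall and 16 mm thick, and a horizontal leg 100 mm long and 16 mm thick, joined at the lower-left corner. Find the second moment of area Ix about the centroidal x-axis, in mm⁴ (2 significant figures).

Ix ≈ 5.0 × 10⁶ mm⁴

Treat the section as a set of non-overlapping primitives; coordinates are from the bounding-box lower-left.
Vertical leg: 16 × 125, A = 2 000 mm², y = 62.5 mm, Ī = 2 604 167 mm⁴.
Horizontal leg (remainder): 84 × 16, A = 1 344 mm², y = 8 mm, Ī = 28 672 mm⁴.
Centroid: ȳ = ΣA·y / ΣA = 40.6 mm.
Transfer each piece to the centroidal x-axis using Ī + A·d² with d = y − 40.6:
  vertical leg: d = 21.9 mm → contributes +3 563 764 mm⁴
  horizontal leg (remainder): d = -32.6 mm → contributes +1 456 644 mm⁴
Total I = 5 020 408 mm⁴.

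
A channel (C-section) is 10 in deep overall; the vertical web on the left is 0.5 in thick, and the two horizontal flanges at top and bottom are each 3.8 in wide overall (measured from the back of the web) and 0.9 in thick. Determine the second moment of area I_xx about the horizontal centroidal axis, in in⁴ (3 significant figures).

Decompose the section into non-overlapping parts with the origin at the bottom-left of its bounding rectangle.
Web: 0.5 × 10, A = 5 in², y = 5 in, Ī = 41.667 in⁴.
Top flange (beyond web): 3.3 × 0.9, A = 2.97 in², y = 9.55 in, Ī = 0.20048 in⁴.
Bottom flange (beyond web): 3.3 × 0.9, A = 2.97 in², y = 0.45 in, Ī = 0.20048 in⁴.
By symmetry the centroid is at mid-height, ȳ = 5 in.
Transfer each piece to the horizontal centroidal axis using Ī + A·d² with d = y − 5:
  web: d = 0 in → contributes +41.667 in⁴
  top flange (beyond web): d = 4.55 in → contributes +61.687 in⁴
  bottom flange (beyond web): d = -4.55 in → contributes +61.687 in⁴
Total I = 165.04 in⁴.

I_xx ≈ 165 in⁴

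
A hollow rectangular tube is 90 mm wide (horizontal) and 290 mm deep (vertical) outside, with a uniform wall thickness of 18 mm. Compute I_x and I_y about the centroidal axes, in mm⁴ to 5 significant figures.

Break the section into simple shapes (no overlaps), measuring from the bottom-left corner of the bounding box.
Outer rectangle: 90 × 290, A = 26 100 mm², y = 145 mm, Ī = 182 917 500 mm⁴.
Inner void (subtracted): 54 × 254, A = 13 716 mm², y = 145 mm, Ī = 73 741 788 mm⁴.
By symmetry the centroid is at mid-height, ȳ = 145 mm.
All pieces are centred on the centroidal x-axis, so I = ΣĪ (holes subtracted) = 109 175 712 mm⁴.
Repeating about the centroidal y-axis gives I_y = 14 284 512 mm⁴.

I_x ≈ 1.0918 × 10⁸ mm⁴, I_y ≈ 1.4285 × 10⁷ mm⁴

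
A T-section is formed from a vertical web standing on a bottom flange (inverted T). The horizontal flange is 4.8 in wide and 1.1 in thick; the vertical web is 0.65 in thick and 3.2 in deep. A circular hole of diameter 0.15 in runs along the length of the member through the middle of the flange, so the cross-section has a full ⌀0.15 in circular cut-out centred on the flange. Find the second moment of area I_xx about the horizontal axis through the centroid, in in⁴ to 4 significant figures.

Split into non-overlapping primitives; take the origin at the lower-left of the bounding box.
Flange: 4.8 × 1.1, A = 5.28 in², y = 0.55 in, Ī = 0.5324 in⁴.
Web: 0.65 × 3.2, A = 2.08 in², y = 2.7 in, Ī = 1.77493 in⁴.
Hole (subtracted): ⌀0.15, A = 0.0176715 in², y = 0.55 in, Ī = 0.0000248505 in⁴.
Centroid: ȳ = ΣA·y / ΣA = 1.15907 in.
Transfer each piece to the horizontal axis through the centroid using Ī + A·d² with d = y − 1.15907:
  flange: d = -0.609071 in → contributes +2.49111 in⁴
  web: d = 1.54093 in → contributes +6.71381 in⁴
  hole: d = -0.609071 in → contributes −0.00658039 in⁴
Total I = 9.19834 in⁴.

I_xx ≈ 9.198 in⁴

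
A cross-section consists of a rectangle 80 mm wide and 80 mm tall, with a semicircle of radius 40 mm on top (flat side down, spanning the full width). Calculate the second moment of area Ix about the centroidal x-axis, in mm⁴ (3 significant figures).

Ix ≈ 9.55 × 10⁶ mm⁴

Split into non-overlapping primitives; take the origin at the lower-left of the bounding box.
Rectangular body: 80 × 80, A = 6 400 mm², y = 40 mm, Ī = 3 413 333 mm⁴.
Semicircular cap: semicircle r = 40, A = 2513.3 mm², y = 96.977 mm, Ī = 280 978 mm⁴.
Centroid: ȳ = ΣA·y / ΣA = 56.066 mm.
Transfer each piece to the centroidal x-axis using Ī + A·d² with d = y − 56.066:
  rectangular body: d = -16.066 mm → contributes +5 065 208 mm⁴
  semicircular cap: d = 40.911 mm → contributes +4 487 442 mm⁴
Total I = 9 552 650 mm⁴.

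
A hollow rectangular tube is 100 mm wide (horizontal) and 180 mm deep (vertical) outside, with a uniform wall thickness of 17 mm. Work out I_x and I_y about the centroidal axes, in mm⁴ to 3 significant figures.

Treat the section as a set of non-overlapping primitives; coordinates are from the bounding-box lower-left.
Outer rectangle: 100 × 180, A = 18 000 mm², y = 90 mm, Ī = 48 600 000 mm⁴.
Inner void (subtracted): 66 × 146, A = 9 636 mm², y = 90 mm, Ī = 17 116 748 mm⁴.
By symmetry the centroid is at mid-height, ȳ = 90 mm.
All pieces are centred on the centroidal x-axis, so I = ΣĪ (holes subtracted) = 31 483 252 mm⁴.
Repeating about the centroidal y-axis gives I_y = 11 502 132 mm⁴.

I_x ≈ 3.15 × 10⁷ mm⁴, I_y ≈ 1.15 × 10⁷ mm⁴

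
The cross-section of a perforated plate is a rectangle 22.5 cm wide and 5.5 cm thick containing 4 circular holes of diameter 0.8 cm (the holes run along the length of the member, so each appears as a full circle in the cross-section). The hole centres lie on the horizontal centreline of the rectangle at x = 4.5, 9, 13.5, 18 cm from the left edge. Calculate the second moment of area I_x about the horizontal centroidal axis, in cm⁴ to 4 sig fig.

Break the section into simple shapes (no overlaps), measuring from the bottom-left corner of the bounding box.
Plate: 22.5 × 5.5, A = 123.75 cm², y = 2.75 cm, Ī = 311.953 cm⁴.
Hole 1 (subtracted): ⌀0.8, A = 0.502655 cm², y = 2.75 cm, Ī = 0.0201062 cm⁴.
Hole 2 (subtracted): ⌀0.8, A = 0.502655 cm², y = 2.75 cm, Ī = 0.0201062 cm⁴.
Hole 3 (subtracted): ⌀0.8, A = 0.502655 cm², y = 2.75 cm, Ī = 0.0201062 cm⁴.
Hole 4 (subtracted): ⌀0.8, A = 0.502655 cm², y = 2.75 cm, Ī = 0.0201062 cm⁴.
By symmetry the centroid is at mid-height, ȳ = 2.75 cm.
All pieces are centred on the horizontal centroidal axis, so I = ΣĪ (holes subtracted) = 311.873 cm⁴.

I_x ≈ 311.9 cm⁴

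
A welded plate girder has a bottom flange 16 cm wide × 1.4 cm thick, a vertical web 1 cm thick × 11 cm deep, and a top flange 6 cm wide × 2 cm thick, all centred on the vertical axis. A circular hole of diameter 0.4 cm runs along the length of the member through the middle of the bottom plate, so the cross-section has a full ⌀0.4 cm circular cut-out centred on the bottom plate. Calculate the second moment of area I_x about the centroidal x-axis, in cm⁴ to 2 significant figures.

Decompose the section into non-overlapping parts with the origin at the bottom-left of its bounding rectangle.
Bottom plate: 16 × 1.4, A = 22.4 cm², y = 0.7 cm, Ī = 3.659 cm⁴.
Web plate: 1 × 11, A = 11 cm², y = 6.9 cm, Ī = 110.9 cm⁴.
Top plate: 6 × 2, A = 12 cm², y = 13.4 cm, Ī = 4 cm⁴.
Hole (subtracted): ⌀0.4, A = 0.1257 cm², y = 0.7 cm, Ī = 0.001257 cm⁴.
Centroid: ȳ = ΣA·y / ΣA = 5.573 cm.
Transfer each piece to the centroidal x-axis using Ī + A·d² with d = y − 5.573:
  bottom plate: d = -4.873 cm → contributes +535.5 cm⁴
  web plate: d = 1.327 cm → contributes +130.3 cm⁴
  top plate: d = 7.827 cm → contributes +739.2 cm⁴
  hole: d = -4.873 cm → contributes −2.985 cm⁴
Total I = 1 402 cm⁴.

I_x ≈ 1400 cm⁴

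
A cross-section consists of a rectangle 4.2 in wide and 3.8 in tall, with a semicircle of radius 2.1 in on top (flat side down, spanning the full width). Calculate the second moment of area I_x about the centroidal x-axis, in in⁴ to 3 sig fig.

Treat the section as a set of non-overlapping primitives; coordinates are from the bounding-box lower-left.
Rectangular body: 4.2 × 3.8, A = 15.96 in², y = 1.9 in, Ī = 19.205 in⁴.
Semicircular cap: semicircle r = 2.1, A = 6.9272 in², y = 4.6913 in, Ī = 2.1346 in⁴.
Centroid: ȳ = ΣA·y / ΣA = 2.7448 in.
Transfer each piece to the centroidal x-axis using Ī + A·d² with d = y − 2.7448:
  rectangular body: d = -0.84483 in → contributes +30.596 in⁴
  semicircular cap: d = 1.9464 in → contributes +28.379 in⁴
Total I = 58.976 in⁴.

I_x ≈ 59.0 in⁴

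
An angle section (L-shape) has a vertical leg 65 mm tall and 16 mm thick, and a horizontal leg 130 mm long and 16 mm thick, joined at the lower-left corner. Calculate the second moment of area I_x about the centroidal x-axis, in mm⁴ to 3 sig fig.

I_x ≈ 8.03 × 10⁵ mm⁴

Break the section into simple shapes (no overlaps), measuring from the bottom-left corner of the bounding box.
Vertical leg: 16 × 65, A = 1 040 mm², y = 32.5 mm, Ī = 366 167 mm⁴.
Horizontal leg (remainder): 114 × 16, A = 1 824 mm², y = 8 mm, Ī = 38 912 mm⁴.
Centroid: ȳ = ΣA·y / ΣA = 16.897 mm.
Transfer each piece to the centroidal x-axis using Ī + A·d² with d = y − 16.897:
  vertical leg: d = 15.603 mm → contributes +619 370 mm⁴
  horizontal leg (remainder): d = -8.8966 mm → contributes +183 282 mm⁴
Total I = 802 652 mm⁴.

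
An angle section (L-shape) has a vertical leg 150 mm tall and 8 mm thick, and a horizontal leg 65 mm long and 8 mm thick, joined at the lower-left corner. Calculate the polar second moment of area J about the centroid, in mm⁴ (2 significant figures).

J ≈ 4.4 × 10⁶ mm⁴

Break the section into simple shapes (no overlaps), measuring from the bottom-left corner of the bounding box.
Vertical leg: 8 × 150, A = 1 200 mm², y = 75 mm, Ī = 2 250 000 mm⁴.
Horizontal leg (remainder): 57 × 8, A = 456 mm², y = 4 mm, Ī = 2 432 mm⁴.
Centroid: ȳ = ΣA·y / ΣA = 55.45 mm.
Transfer each piece to the centroidal x-axis using Ī + A·d² with d = y − 55.45:
  vertical leg: d = 19.55 mm → contributes +2 708 677 mm⁴
  horizontal leg (remainder): d = -51.45 mm → contributes +1 209 477 mm⁴
Total I = 3 918 154 mm⁴.
For the y-axis: x̄ = 12.95 mm.
Repeating about the centroidal y-axis gives I_y = 478 884 mm⁴.
Polar second moment: J = I_x + I_y = 4 397 037 mm⁴.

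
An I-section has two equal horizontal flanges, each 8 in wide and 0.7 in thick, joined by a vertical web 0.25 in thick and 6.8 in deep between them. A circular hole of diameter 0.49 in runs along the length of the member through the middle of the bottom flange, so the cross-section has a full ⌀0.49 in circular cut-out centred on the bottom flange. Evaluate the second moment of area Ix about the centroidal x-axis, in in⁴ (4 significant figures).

Ix ≈ 161.8 in⁴

Treat the section as a set of non-overlapping primitives; coordinates are from the bounding-box lower-left.
Bottom flange: 8 × 0.7, A = 5.6 in², y = 0.35 in, Ī = 0.228667 in⁴.
Web: 0.25 × 6.8, A = 1.7 in², y = 4.1 in, Ī = 6.55067 in⁴.
Top flange: 8 × 0.7, A = 5.6 in², y = 7.85 in, Ī = 0.228667 in⁴.
Hole (subtracted): ⌀0.49, A = 0.188574 in², y = 0.35 in, Ī = 0.00282979 in⁴.
Centroid: ȳ = ΣA·y / ΣA = 4.15563 in.
Transfer each piece to the centroidal x-axis using Ī + A·d² with d = y − 4.15563:
  bottom flange: d = -3.80563 in → contributes +81.3325 in⁴
  web: d = -0.0556313 in → contributes +6.55593 in⁴
  top flange: d = 3.69437 in → contributes +76.6595 in⁴
  hole: d = -3.80563 in → contributes −2.73392 in⁴
Total I = 161.814 in⁴.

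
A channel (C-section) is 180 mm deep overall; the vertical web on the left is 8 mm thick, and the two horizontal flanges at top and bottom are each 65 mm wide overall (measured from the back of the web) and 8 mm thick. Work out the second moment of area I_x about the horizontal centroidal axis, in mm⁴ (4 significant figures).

I_x ≈ 1.064 × 10⁷ mm⁴

Decompose the section into non-overlapping parts with the origin at the bottom-left of its bounding rectangle.
Web: 8 × 180, A = 1 440 mm², y = 90 mm, Ī = 3 888 000 mm⁴.
Top flange (beyond web): 57 × 8, A = 456 mm², y = 176 mm, Ī = 2 432 mm⁴.
Bottom flange (beyond web): 57 × 8, A = 456 mm², y = 4 mm, Ī = 2 432 mm⁴.
By symmetry the centroid is at mid-height, ȳ = 90 mm.
Transfer each piece to the horizontal centroidal axis using Ī + A·d² with d = y − 90:
  web: d = 0 mm → contributes +3 888 000 mm⁴
  top flange (beyond web): d = 86 mm → contributes +3 375 008 mm⁴
  bottom flange (beyond web): d = -86 mm → contributes +3 375 008 mm⁴
Total I = 10 638 016 mm⁴.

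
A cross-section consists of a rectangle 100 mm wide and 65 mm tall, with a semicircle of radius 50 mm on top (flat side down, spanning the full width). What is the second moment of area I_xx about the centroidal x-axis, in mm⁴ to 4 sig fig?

Decompose the section into non-overlapping parts with the origin at the bottom-left of its bounding rectangle.
Rectangular body: 100 × 65, A = 6 500 mm², y = 32.5 mm, Ī = 2 288 542 mm⁴.
Semicircular cap: semicircle r = 50, A = 3926.99 mm², y = 86.2207 mm, Ī = 685 981 mm⁴.
Centroid: ȳ = ΣA·y / ΣA = 52.7322 mm.
Transfer each piece to the centroidal x-axis using Ī + A·d² with d = y − 52.7322:
  rectangular body: d = -20.2322 mm → contributes +4 949 253 mm⁴
  semicircular cap: d = 33.4885 mm → contributes +5 090 021 mm⁴
Total I = 10 039 275 mm⁴.

I_xx ≈ 1.004 × 10⁷ mm⁴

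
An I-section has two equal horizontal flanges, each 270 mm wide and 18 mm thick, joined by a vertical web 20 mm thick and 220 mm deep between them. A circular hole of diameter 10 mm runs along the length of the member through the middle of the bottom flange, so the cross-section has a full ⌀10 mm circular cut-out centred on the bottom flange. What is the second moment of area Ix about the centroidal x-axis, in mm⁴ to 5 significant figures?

Ix ≈ 1.5454 × 10⁸ mm⁴

Break the section into simple shapes (no overlaps), measuring from the bottom-left corner of the bounding box.
Bottom flange: 270 × 18, A = 4 860 mm², y = 9 mm, Ī = 131 220 mm⁴.
Web: 20 × 220, A = 4 400 mm², y = 128 mm, Ī = 17 746 667 mm⁴.
Top flange: 270 × 18, A = 4 860 mm², y = 247 mm, Ī = 131 220 mm⁴.
Hole (subtracted): ⌀10, A = 78.53982 mm², y = 9 mm, Ī = 490.8739 mm⁴.
Centroid: ȳ = ΣA·y / ΣA = 128.6656 mm.
Transfer each piece to the centroidal x-axis using Ī + A·d² with d = y − 128.6656:
  bottom flange: d = -119.6656 mm → contributes +69 725 739 mm⁴
  web: d = -0.6656173 mm → contributes +17 748 616 mm⁴
  top flange: d = 118.3344 mm → contributes +68 185 927 mm⁴
  hole: d = -119.6656 mm → contributes −1 125 170 mm⁴
Total I = 154 535 112 mm⁴.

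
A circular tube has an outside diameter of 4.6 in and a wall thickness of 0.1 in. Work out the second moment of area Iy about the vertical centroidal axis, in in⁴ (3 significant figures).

Iy ≈ 3.58 in⁴

Break the section into simple shapes (no overlaps), measuring from the bottom-left corner of the bounding box.
Outer circle: ⌀4.6, A = 16.619 in², x = 2.3 in, Ī = 21.979 in⁴.
Bore (subtracted): ⌀4.4, A = 15.205 in², x = 2.3 in, Ī = 18.398 in⁴.
By symmetry the centroid is at mid-width, x̄ = 2.3 in.
All pieces are centred on the vertical centroidal axis, so I = ΣĪ (holes subtracted) = 3.5802 in⁴.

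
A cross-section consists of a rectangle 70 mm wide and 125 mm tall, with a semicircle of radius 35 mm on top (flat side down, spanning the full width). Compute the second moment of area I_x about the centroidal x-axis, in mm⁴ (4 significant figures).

I_x ≈ 2.100 × 10⁷ mm⁴

Decompose the section into non-overlapping parts with the origin at the bottom-left of its bounding rectangle.
Rectangular body: 70 × 125, A = 8 750 mm², y = 62.5 mm, Ī = 11 393 229 mm⁴.
Semicircular cap: semicircle r = 35, A = 1924.23 mm², y = 139.854 mm, Ī = 164 704 mm⁴.
Centroid: ȳ = ΣA·y / ΣA = 76.4446 mm.
Transfer each piece to the centroidal x-axis using Ī + A·d² with d = y − 76.4446:
  rectangular body: d = -13.9446 mm → contributes +13 094 674 mm⁴
  semicircular cap: d = 63.4099 mm → contributes +7 901 659 mm⁴
Total I = 20 996 333 mm⁴.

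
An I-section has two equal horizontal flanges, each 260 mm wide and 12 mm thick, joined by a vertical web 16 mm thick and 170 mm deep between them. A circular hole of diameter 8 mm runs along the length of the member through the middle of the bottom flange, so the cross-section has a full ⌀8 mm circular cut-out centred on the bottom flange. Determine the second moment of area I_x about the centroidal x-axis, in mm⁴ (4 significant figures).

Decompose the section into non-overlapping parts with the origin at the bottom-left of its bounding rectangle.
Bottom flange: 260 × 12, A = 3 120 mm², y = 6 mm, Ī = 37 440 mm⁴.
Web: 16 × 170, A = 2 720 mm², y = 97 mm, Ī = 6 550 667 mm⁴.
Top flange: 260 × 12, A = 3 120 mm², y = 188 mm, Ī = 37 440 mm⁴.
Hole (subtracted): ⌀8, A = 50.2655 mm², y = 6 mm, Ī = 201.062 mm⁴.
Centroid: ȳ = ΣA·y / ΣA = 97.5134 mm.
Transfer each piece to the centroidal x-axis using Ī + A·d² with d = y − 97.5134:
  bottom flange: d = -91.5134 mm → contributes +26 166 505 mm⁴
  web: d = -0.513389 mm → contributes +6 551 384 mm⁴
  top flange: d = 90.4866 mm → contributes +25 583 460 mm⁴
  hole: d = -91.5134 mm → contributes −421 159 mm⁴
Total I = 57 880 189 mm⁴.

I_x ≈ 5.788 × 10⁷ mm⁴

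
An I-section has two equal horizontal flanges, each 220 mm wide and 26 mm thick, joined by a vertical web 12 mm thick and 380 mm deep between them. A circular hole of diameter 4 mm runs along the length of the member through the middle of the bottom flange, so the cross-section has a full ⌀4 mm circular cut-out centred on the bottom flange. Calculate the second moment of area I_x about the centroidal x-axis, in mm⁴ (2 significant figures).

I_x ≈ 5.3 × 10⁸ mm⁴

Decompose the section into non-overlapping parts with the origin at the bottom-left of its bounding rectangle.
Bottom flange: 220 × 26, A = 5 720 mm², y = 13 mm, Ī = 322 227 mm⁴.
Web: 12 × 380, A = 4 560 mm², y = 216 mm, Ī = 54 872 000 mm⁴.
Top flange: 220 × 26, A = 5 720 mm², y = 419 mm, Ī = 322 227 mm⁴.
Hole (subtracted): ⌀4, A = 12.57 mm², y = 13 mm, Ī = 12.57 mm⁴.
Centroid: ȳ = ΣA·y / ΣA = 216.2 mm.
Transfer each piece to the centroidal x-axis using Ī + A·d² with d = y − 216.2:
  bottom flange: d = -203.2 mm → contributes +236 408 404 mm⁴
  web: d = -0.1596 mm → contributes +54 872 116 mm⁴
  top flange: d = 202.8 mm → contributes +235 667 300 mm⁴
  hole: d = -203.2 mm → contributes −518 675 mm⁴
Total I = 526 429 146 mm⁴.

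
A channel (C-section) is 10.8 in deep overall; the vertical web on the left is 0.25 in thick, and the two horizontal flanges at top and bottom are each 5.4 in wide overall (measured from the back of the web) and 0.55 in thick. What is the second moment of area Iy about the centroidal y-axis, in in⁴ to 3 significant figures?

Break the section into simple shapes (no overlaps), measuring from the bottom-left corner of the bounding box.
Web: 0.25 × 10.8, A = 2.7 in², x = 0.125 in, Ī = 0.014063 in⁴.
Top flange (beyond web): 5.15 × 0.55, A = 2.8325 in², x = 2.825 in, Ī = 6.2604 in⁴.
Bottom flange (beyond web): 5.15 × 0.55, A = 2.8325 in², x = 2.825 in, Ī = 6.2604 in⁴.
Centroid: x̄ = ΣA·x / ΣA = 1.9535 in.
Transfer each piece to the centroidal y-axis using Ī + A·d² with d = x − 1.9535:
  web: d = -1.8285 in → contributes +9.0414 in⁴
  top flange (beyond web): d = 0.87149 in → contributes +8.4117 in⁴
  bottom flange (beyond web): d = 0.87149 in → contributes +8.4117 in⁴
Total I = 25.865 in⁴.

Iy ≈ 25.9 in⁴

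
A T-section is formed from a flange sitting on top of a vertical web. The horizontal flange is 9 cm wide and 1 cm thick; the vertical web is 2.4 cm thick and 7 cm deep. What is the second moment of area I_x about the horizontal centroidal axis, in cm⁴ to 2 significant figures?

Break the section into simple shapes (no overlaps), measuring from the bottom-left corner of the bounding box.
Flange: 9 × 1, A = 9 cm², y = 7.5 cm, Ī = 0.75 cm⁴.
Web: 2.4 × 7, A = 16.8 cm², y = 3.5 cm, Ī = 68.6 cm⁴.
Centroid: ȳ = ΣA·y / ΣA = 4.895 cm.
Transfer each piece to the horizontal centroidal axis using Ī + A·d² with d = y − 4.895:
  flange: d = 2.605 cm → contributes +61.81 cm⁴
  web: d = -1.395 cm → contributes +101.3 cm⁴
Total I = 163.1 cm⁴.

I_x ≈ 160 cm⁴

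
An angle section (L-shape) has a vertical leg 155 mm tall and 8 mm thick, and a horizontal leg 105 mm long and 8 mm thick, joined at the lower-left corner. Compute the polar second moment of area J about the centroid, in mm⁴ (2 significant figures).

Decompose the section into non-overlapping parts with the origin at the bottom-left of its bounding rectangle.
Vertical leg: 8 × 155, A = 1 240 mm², y = 77.5 mm, Ī = 2 482 583 mm⁴.
Horizontal leg (remainder): 97 × 8, A = 776 mm², y = 4 mm, Ī = 4 139 mm⁴.
Centroid: ȳ = ΣA·y / ΣA = 49.21 mm.
Transfer each piece to the centroidal x-axis using Ī + A·d² with d = y − 49.21:
  vertical leg: d = 28.29 mm → contributes +3 475 102 mm⁴
  horizontal leg (remainder): d = -45.21 mm → contributes +1 590 122 mm⁴
Total I = 5 065 225 mm⁴.
For the y-axis: x̄ = 24.21 mm.
Repeating about the centroidal y-axis gives I_y = 1 930 625 mm⁴.
Polar second moment: J = I_x + I_y = 6 995 849 mm⁴.

J ≈ 7.0 × 10⁶ mm⁴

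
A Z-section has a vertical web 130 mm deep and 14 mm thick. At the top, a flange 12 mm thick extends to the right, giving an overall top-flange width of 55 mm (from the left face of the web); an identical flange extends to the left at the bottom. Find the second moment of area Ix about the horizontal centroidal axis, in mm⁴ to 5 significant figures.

Treat the section as a set of non-overlapping primitives; coordinates are from the bounding-box lower-left.
Web: 14 × 130, A = 1 820 mm², y = 65 mm, Ī = 2 563 167 mm⁴.
Top flange (beyond web): 41 × 12, A = 492 mm², y = 124 mm, Ī = 5 904 mm⁴.
Bottom flange (beyond web): 41 × 12, A = 492 mm², y = 6 mm, Ī = 5 904 mm⁴.
Centroid: ȳ = ΣA·y / ΣA = 65 mm.
Transfer each piece to the horizontal centroidal axis using Ī + A·d² with d = y − 65:
  web: d = 0 mm → contributes +2 563 167 mm⁴
  top flange (beyond web): d = 59 mm → contributes +1 718 556 mm⁴
  bottom flange (beyond web): d = -59 mm → contributes +1 718 556 mm⁴
Total I = 6 000 279 mm⁴.

Ix ≈ 6.0003 × 10⁶ mm⁴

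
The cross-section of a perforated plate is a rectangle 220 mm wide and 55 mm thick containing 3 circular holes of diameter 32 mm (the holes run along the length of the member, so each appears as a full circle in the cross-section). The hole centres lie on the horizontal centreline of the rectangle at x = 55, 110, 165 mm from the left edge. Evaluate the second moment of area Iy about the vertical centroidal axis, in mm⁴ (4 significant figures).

Iy ≈ 4.378 × 10⁷ mm⁴

Treat the section as a set of non-overlapping primitives; coordinates are from the bounding-box lower-left.
Plate: 220 × 55, A = 12 100 mm², x = 110 mm, Ī = 48 803 333 mm⁴.
Hole 1 (subtracted): ⌀32, A = 804.248 mm², x = 55 mm, Ī = 51471.9 mm⁴.
Hole 2 (subtracted): ⌀32, A = 804.248 mm², x = 110 mm, Ī = 51471.9 mm⁴.
Hole 3 (subtracted): ⌀32, A = 804.248 mm², x = 165 mm, Ī = 51471.9 mm⁴.
By symmetry the centroid is at mid-width, x̄ = 110 mm.
Transfer each piece to the vertical centroidal axis using Ī + A·d² with d = x − 110:
  plate: d = 0 mm → contributes +48 803 333 mm⁴
  hole 1: d = -55 mm → contributes −2 484 321 mm⁴
  hole 2: d = 0 mm → contributes −51471.9 mm⁴
  hole 3: d = 55 mm → contributes −2 484 321 mm⁴
Total I = 43 783 219 mm⁴.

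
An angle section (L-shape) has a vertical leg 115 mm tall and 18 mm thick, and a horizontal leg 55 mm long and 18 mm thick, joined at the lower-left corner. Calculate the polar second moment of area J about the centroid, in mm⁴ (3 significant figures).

Break the section into simple shapes (no overlaps), measuring from the bottom-left corner of the bounding box.
Vertical leg: 18 × 115, A = 2 070 mm², y = 57.5 mm, Ī = 2 281 313 mm⁴.
Horizontal leg (remainder): 37 × 18, A = 666 mm², y = 9 mm, Ī = 17 982 mm⁴.
Centroid: ȳ = ΣA·y / ΣA = 45.694 mm.
Transfer each piece to the centroidal x-axis using Ī + A·d² with d = y − 45.694:
  vertical leg: d = 11.806 mm → contributes +2 569 829 mm⁴
  horizontal leg (remainder): d = -36.694 mm → contributes +914 721 mm⁴
Total I = 3 484 550 mm⁴.
For the y-axis: x̄ = 15.694 mm.
Repeating about the centroidal y-axis gives I_y = 512 930 mm⁴.
Polar second moment: J = I_x + I_y = 3 997 480 mm⁴.

J ≈ 4.00 × 10⁶ mm⁴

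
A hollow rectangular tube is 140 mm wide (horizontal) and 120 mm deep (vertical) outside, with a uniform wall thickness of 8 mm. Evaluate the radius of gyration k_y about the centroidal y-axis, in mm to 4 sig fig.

k_y ≈ 52.88 mm

Decompose the section into non-overlapping parts with the origin at the bottom-left of its bounding rectangle.
Outer rectangle: 140 × 120, A = 16 800 mm², x = 70 mm, Ī = 27 440 000 mm⁴.
Inner void (subtracted): 124 × 104, A = 12 896 mm², x = 70 mm, Ī = 16 524 075 mm⁴.
By symmetry the centroid is at mid-width, x̄ = 70 mm.
All pieces are centred on the centroidal y-axis, so I = ΣĪ (holes subtracted) = 10 915 925 mm⁴.
Radius of gyration: k = √(I/A) = √(10 915 925 / 3 904) = 52.878 mm.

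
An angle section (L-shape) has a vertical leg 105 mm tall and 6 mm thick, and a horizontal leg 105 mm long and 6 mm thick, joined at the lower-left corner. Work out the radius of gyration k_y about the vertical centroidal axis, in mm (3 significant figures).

k_y ≈ 33.0 mm

Treat the section as a set of non-overlapping primitives; coordinates are from the bounding-box lower-left.
Vertical leg: 6 × 105, A = 630 mm², x = 3 mm, Ī = 1 890 mm⁴.
Horizontal leg (remainder): 99 × 6, A = 594 mm², x = 55.5 mm, Ī = 485 150 mm⁴.
Centroid: x̄ = ΣA·x / ΣA = 28.478 mm.
Transfer each piece to the vertical centroidal axis using Ī + A·d² with d = x − 28.478:
  vertical leg: d = -25.478 mm → contributes +410 839 mm⁴
  horizontal leg (remainder): d = 27.022 mm → contributes +918 883 mm⁴
Total I = 1 329 722 mm⁴.
Radius of gyration: k = √(I/A) = √(1 329 722 / 1 224) = 32.96 mm.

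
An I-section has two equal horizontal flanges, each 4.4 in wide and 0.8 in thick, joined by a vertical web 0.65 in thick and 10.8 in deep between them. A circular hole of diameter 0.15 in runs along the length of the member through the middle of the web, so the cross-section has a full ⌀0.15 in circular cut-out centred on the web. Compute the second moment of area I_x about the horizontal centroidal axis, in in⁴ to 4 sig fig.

Decompose the section into non-overlapping parts with the origin at the bottom-left of its bounding rectangle.
Bottom flange: 4.4 × 0.8, A = 3.52 in², y = 0.4 in, Ī = 0.187733 in⁴.
Web: 0.65 × 10.8, A = 7.02 in², y = 6.2 in, Ī = 68.2344 in⁴.
Top flange: 4.4 × 0.8, A = 3.52 in², y = 12 in, Ī = 0.187733 in⁴.
Hole (subtracted): ⌀0.15, A = 0.0176715 in², y = 6.2 in, Ī = 0.0000248505 in⁴.
By symmetry the centroid is at mid-height, ȳ = 6.2 in.
Transfer each piece to the horizontal centroidal axis using Ī + A·d² with d = y − 6.2:
  bottom flange: d = -5.8 in → contributes +118.601 in⁴
  web: d = 0 in → contributes +68.2344 in⁴
  top flange: d = 5.8 in → contributes +118.601 in⁴
  hole: d = 0 in → contributes −0.0000248505 in⁴
Total I = 305.435 in⁴.

I_x ≈ 305.4 in⁴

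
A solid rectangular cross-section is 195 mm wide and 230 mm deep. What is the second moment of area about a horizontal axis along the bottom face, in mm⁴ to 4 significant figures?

The section: 195 × 230, A = 44 850 mm², y = 115 mm, Ī = 197 713 750 mm⁴.
Transfer it to a horizontal axis along the bottom face using Ī + A·d² with d = y − 0:
  the section: d = 115 mm → contributes +790 855 000 mm⁴
Total I = 790 855 000 mm⁴.

I_base ≈ 7.909 × 10⁸ mm⁴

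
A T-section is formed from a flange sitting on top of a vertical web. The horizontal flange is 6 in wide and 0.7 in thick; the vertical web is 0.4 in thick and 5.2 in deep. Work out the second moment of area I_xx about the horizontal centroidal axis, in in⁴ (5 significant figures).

I_xx ≈ 16.964 in⁴

Decompose the section into non-overlapping parts with the origin at the bottom-left of its bounding rectangle.
Flange: 6 × 0.7, A = 4.2 in², y = 5.55 in, Ī = 0.1715 in⁴.
Web: 0.4 × 5.2, A = 2.08 in², y = 2.6 in, Ī = 4.686933 in⁴.
Centroid: ȳ = ΣA·y / ΣA = 4.57293 in.
Transfer each piece to the horizontal centroidal axis using Ī + A·d² with d = y − 4.57293:
  flange: d = 0.9770701 in → contributes +4.181097 in⁴
  web: d = -1.97293 in → contributes +12.78323 in⁴
Total I = 16.96433 in⁴.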